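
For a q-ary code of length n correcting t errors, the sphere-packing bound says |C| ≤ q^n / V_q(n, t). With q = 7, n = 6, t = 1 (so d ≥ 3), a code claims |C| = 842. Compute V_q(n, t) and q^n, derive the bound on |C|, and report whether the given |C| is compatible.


V_q(n, t) = 37, q^n = 117649, Hamming bound = 3179, |C| = 842 ≤ bound (satisfied).

Step 1: Compute V_q(n, t) = Σ_{j=0}^1 C(n, j) (q−1)^j.
  j = 0: C(6,0)·(6)^0 = 1·1 = 1.
  j = 1: C(6,1)·(6)^1 = 6·6 = 36.
  V_q(n, t) = 1 + 36 = 37.
Step 2: q^n = 7^6 = 117649.
Step 3: Hamming bound ⌊q^n / V_q(n,t)⌋ = ⌊117649/37⌋ = 3179.
Step 4: Compare |C| = 842 to 3179: satisfied.
The claimed |C| lies below the Hamming bound.


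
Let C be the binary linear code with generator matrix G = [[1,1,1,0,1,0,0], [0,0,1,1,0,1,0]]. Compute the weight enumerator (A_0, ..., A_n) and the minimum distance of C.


Weight distribution: A_0 = 1, A_3 = 1, A_4 = 1, A_5 = 1. Minimum distance d = 3.

Enumerate all 2^2 = 4 messages m ∈ F_2^2.
For each, compute codeword c = mG in F_2^7, then tally its weight.
  m = 00 → c = 0000000, weight = 0.
  m = 10 → c = 1110100, weight = 4.
  m = 01 → c = 0011010, weight = 3.
  m = 11 → c = 1101110, weight = 5.
Tally weights:
  weight 0: 1 codewords.
  weight 3: 1 codewords.
  weight 4: 1 codewords.
  weight 5: 1 codewords.
Minimum distance d = smallest w > 0 with A_w > 0 = 3.
Sanity: Σ A_w = 4 = 2^2 = 4 ✓.


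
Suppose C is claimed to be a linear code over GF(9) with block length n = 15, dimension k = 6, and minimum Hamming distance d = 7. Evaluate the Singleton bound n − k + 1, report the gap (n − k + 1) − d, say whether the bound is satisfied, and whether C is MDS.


Singleton RHS = n − k + 1 = 10, slack = 3, bound satisfied, not MDS.

Singleton bound: d ≤ n − k + 1.
Here n = 15, k = 6, so n − k + 1 = 10.
Given d = 7, check d ≤ 10: YES.
Slack = (n − k + 1) − d = 3.
The code is NOT MDS (slack = 3 > 0).
Description: the claimed parameters are [15, 6, 7]_9; such a code would be non-MDS.


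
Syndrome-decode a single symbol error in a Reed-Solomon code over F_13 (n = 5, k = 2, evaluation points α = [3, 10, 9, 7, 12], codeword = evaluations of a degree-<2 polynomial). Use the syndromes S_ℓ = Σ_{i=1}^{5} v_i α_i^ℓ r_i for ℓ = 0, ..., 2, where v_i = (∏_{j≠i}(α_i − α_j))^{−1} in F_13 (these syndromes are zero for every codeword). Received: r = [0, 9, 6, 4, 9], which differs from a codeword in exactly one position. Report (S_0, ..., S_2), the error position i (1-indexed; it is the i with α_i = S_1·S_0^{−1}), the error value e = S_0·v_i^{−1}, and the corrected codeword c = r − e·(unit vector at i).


S = (8, 2, 7), error at position 2, error magnitude e = 2, c = [0, 7, 6, 4, 9].

Step 1: column multipliers v_i = (∏_{j≠i}(α_i − α_j))^{−1} mod 13.
  i = 1 (α = 3): (3−10)(3−9)(3−7)(3−12) = (−7)·(−6)·(−4)·(−9) = 1512 ≡ 4, so v_1 = 4^{−1} = 10 (mod 13).
  i = 2 (α = 10): (10−3)(10−9)(10−7)(10−12) = 7·1·3·(−2) = −42 ≡ 10, so v_2 = 10^{−1} = 4 (mod 13).
  i = 3 (α = 9): (9−3)(9−10)(9−7)(9−12) = 6·(−1)·2·(−3) = 36 ≡ 10, so v_3 = 10^{−1} = 4 (mod 13).
  i = 4 (α = 7): (7−3)(7−10)(7−9)(7−12) = 4·(−3)·(−2)·(−5) = −120 ≡ 10, so v_4 = 10^{−1} = 4 (mod 13).
  i = 5 (α = 12): (12−3)(12−10)(12−9)(12−7) = 9·2·3·5 = 270 ≡ 10, so v_5 = 10^{−1} = 4 (mod 13).
  v = [10, 4, 4, 4, 4].
Step 2: syndromes of r = [0, 9, 6, 4, 9] (all sums mod 13).
  S_0 = Σ v_i r_i = 10·0 + 4·9 + 4·6 + 4·4 + 4·9 = 112 ≡ 8.
  S_1 = Σ v_i α_i r_i = 10·3·0 + 4·10·9 + 4·9·6 + 4·7·4 + 4·12·9 = 1120 ≡ 2.
  α_i^2 mod 13 = [9, 9, 3, 10, 1].
  S_2 = Σ v_i α_i^2 r_i = 10·9·0 + 4·9·9 + 4·3·6 + 4·10·4 + 4·1·9 = 592 ≡ 7.
  S = (8, 2, 7) ≠ 0, so r is not a codeword (an error is present).
Step 3: locate the error. For a single error e at position i, S_ℓ = v_i·e·α_i^ℓ, so α_err = S_1/S_0.
  S_0^{−1} = 8^{−1} = 5 (mod 13), so α_err = 2·5 = 10 ≡ 10 = α_2. Error position i = 2.
  Consistency check: S_2/S_1 = 7·7 = 49 ≡ 10 = α_err ✓ (single-error assumption holds).
Step 4: error magnitude e = S_0/v_2 = S_0·∏_{j≠2}(α_2 − α_j) = 8·10 = 80 ≡ 2 (mod 13).
Step 5: correct position 2: c_2 = r_2 − e = 9 − 2 ≡ 7 (mod 13). Hence c = [0, 7, 6, 4, 9].
  Check: interpolating c through the α_i gives m(x) = 10 + 1·x (degree < 2) with m(α_i) = c_i for every i, so c is indeed a codeword.


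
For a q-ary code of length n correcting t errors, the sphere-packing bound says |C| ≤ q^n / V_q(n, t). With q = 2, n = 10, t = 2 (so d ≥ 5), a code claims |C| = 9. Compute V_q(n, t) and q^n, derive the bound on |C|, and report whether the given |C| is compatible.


V_q(n, t) = 56, q^n = 1024, Hamming bound = 18, |C| = 9 ≤ bound (satisfied).

Step 1: Compute V_q(n, t) = Σ_{j=0}^2 C(n, j) (q−1)^j.
  j = 0: C(10,0)·(1)^0 = 1·1 = 1.
  j = 1: C(10,1)·(1)^1 = 10·1 = 10.
  j = 2: C(10,2)·(1)^2 = 45·1 = 45.
  V_q(n, t) = 1 + 10 + 45 = 56.
Step 2: q^n = 2^10 = 1024.
Step 3: Hamming bound ⌊q^n / V_q(n,t)⌋ = ⌊1024/56⌋ = 18.
Step 4: Compare |C| = 9 to 18: satisfied.
The claimed |C| lies below the Hamming bound.


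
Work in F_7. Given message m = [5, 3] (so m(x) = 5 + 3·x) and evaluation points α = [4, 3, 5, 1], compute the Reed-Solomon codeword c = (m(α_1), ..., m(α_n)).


c = [3, 0, 6, 1]

Message polynomial: m(x) = 5 + 3·x (mod 7).
For each evaluation point α_i, compute m(α_i) mod 7:
  α_1 = 4: Horner steps 3 → 3, so m(4) = 3.
  α_2 = 3: Horner steps 3 → 0, so m(3) = 0.
  α_3 = 5: Horner steps 3 → 6, so m(5) = 6.
  α_4 = 1: Horner steps 3 → 1, so m(1) = 1.
Codeword c = [3, 0, 6, 1] ∈ F_7^4.


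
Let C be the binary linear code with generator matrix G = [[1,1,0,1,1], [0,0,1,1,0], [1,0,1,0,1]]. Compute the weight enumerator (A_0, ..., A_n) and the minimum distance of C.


Weight distribution: A_0 = 1, A_1 = 1, A_2 = 1, A_3 = 3, A_4 = 2. Minimum distance d = 1.

Enumerate all 2^3 = 8 messages m ∈ F_2^3.
For each, compute codeword c = mG in F_2^5, then tally its weight.
  m = 000 → c = 00000, weight = 0.
  m = 100 → c = 11011, weight = 4.
  m = 010 → c = 00110, weight = 2.
  m = 110 → c = 11101, weight = 4.
  m = 001 → c = 10101, weight = 3.
  m = 101 → c = 01110, weight = 3.
  m = 011 → c = 10011, weight = 3.
  m = 111 → c = 01000, weight = 1.
Tally weights:
  weight 0: 1 codewords.
  weight 1: 1 codewords.
  weight 2: 1 codewords.
  weight 3: 3 codewords.
  weight 4: 2 codewords.
Minimum distance d = smallest w > 0 with A_w > 0 = 1.
Sanity: Σ A_w = 8 = 2^3 = 8 ✓.


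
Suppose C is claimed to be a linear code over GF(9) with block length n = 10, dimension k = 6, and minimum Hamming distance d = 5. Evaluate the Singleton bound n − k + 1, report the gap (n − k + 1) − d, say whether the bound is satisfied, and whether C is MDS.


Singleton RHS = n − k + 1 = 5, slack = 0, bound satisfied, MDS.

Singleton bound: d ≤ n − k + 1.
Here n = 10, k = 6, so n − k + 1 = 5.
Given d = 5, check d ≤ 5: YES.
Slack = (n − k + 1) − d = 0.
The code is MDS (slack = 0).
Description: the claimed parameters are [10, 6, 5]_9; such a code would be MDS (meets Singleton bound).


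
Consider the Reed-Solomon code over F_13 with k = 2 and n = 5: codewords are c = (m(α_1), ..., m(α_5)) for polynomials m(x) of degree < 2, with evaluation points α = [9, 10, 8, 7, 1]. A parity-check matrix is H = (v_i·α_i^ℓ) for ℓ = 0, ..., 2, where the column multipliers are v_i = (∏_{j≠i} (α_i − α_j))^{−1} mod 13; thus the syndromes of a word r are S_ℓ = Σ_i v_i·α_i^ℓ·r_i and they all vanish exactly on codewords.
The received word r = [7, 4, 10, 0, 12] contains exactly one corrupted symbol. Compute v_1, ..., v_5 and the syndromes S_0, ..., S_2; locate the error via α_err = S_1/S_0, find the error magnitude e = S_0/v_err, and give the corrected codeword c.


S = (9, 9, 9), error at position 5, error magnitude e = 7, c = [7, 4, 10, 0, 5].

Step 1: column multipliers v_i = (∏_{j≠i}(α_i − α_j))^{−1} mod 13.
  i = 1 (α = 9): (9−10)(9−8)(9−7)(9−1) = (−1)·1·2·8 = −16 ≡ 10, so v_1 = 10^{−1} = 4 (mod 13).
  i = 2 (α = 10): (10−9)(10−8)(10−7)(10−1) = 1·2·3·9 = 54 ≡ 2, so v_2 = 2^{−1} = 7 (mod 13).
  i = 3 (α = 8): (8−9)(8−10)(8−7)(8−1) = (−1)·(−2)·1·7 = 14 ≡ 1, so v_3 = 1^{−1} = 1 (mod 13).
  i = 4 (α = 7): (7−9)(7−10)(7−8)(7−1) = (−2)·(−3)·(−1)·6 = −36 ≡ 3, so v_4 = 3^{−1} = 9 (mod 13).
  i = 5 (α = 1): (1−9)(1−10)(1−8)(1−7) = (−8)·(−9)·(−7)·(−6) = 3024 ≡ 8, so v_5 = 8^{−1} = 5 (mod 13).
  v = [4, 7, 1, 9, 5].
Step 2: syndromes of r = [7, 4, 10, 0, 12] (all sums mod 13).
  S_0 = Σ v_i r_i = 4·7 + 7·4 + 1·10 + 9·0 + 5·12 = 126 ≡ 9.
  S_1 = Σ v_i α_i r_i = 4·9·7 + 7·10·4 + 1·8·10 + 9·7·0 + 5·1·12 = 672 ≡ 9.
  α_i^2 mod 13 = [3, 9, 12, 10, 1].
  S_2 = Σ v_i α_i^2 r_i = 4·3·7 + 7·9·4 + 1·12·10 + 9·10·0 + 5·1·12 = 516 ≡ 9.
  S = (9, 9, 9) ≠ 0, so r is not a codeword (an error is present).
Step 3: locate the error. For a single error e at position i, S_ℓ = v_i·e·α_i^ℓ, so α_err = S_1/S_0.
  S_0^{−1} = 9^{−1} = 3 (mod 13), so α_err = 9·3 = 27 ≡ 1 = α_5. Error position i = 5.
  Consistency check: S_2/S_1 = 9·3 = 27 ≡ 1 = α_err ✓ (single-error assumption holds).
Step 4: error magnitude e = S_0/v_5 = S_0·∏_{j≠5}(α_5 − α_j) = 9·8 = 72 ≡ 7 (mod 13).
Step 5: correct position 5: c_5 = r_5 − e = 12 − 7 ≡ 5 (mod 13). Hence c = [7, 4, 10, 0, 5].
  Check: interpolating c through the α_i gives m(x) = 8 + 10·x (degree < 2) with m(α_i) = c_i for every i, so c is indeed a codeword.


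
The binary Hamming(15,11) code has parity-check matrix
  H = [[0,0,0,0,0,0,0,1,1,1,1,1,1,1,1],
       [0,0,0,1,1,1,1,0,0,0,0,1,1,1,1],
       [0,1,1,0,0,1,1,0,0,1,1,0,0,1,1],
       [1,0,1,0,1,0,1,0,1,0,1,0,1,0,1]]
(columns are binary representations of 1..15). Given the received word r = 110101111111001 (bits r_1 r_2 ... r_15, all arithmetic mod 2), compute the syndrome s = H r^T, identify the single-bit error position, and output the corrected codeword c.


s = (0, 1, 0, 1)^T, error position = 5, corrected codeword c = 110111111111001

Compute s = H r^T mod 2 one row at a time:
  s_1 = 1 + 1 + 1 + 1 + 1 + 0 + 0 + 1 = 6 ≡ 0 (mod 2).
  s_2 = 1 + 0 + 1 + 1 + 1 + 0 + 0 + 1 = 5 ≡ 1 (mod 2).
  s_3 = 1 + 0 + 1 + 1 + 1 + 1 + 0 + 1 = 6 ≡ 0 (mod 2).
  s_4 = 1 + 0 + 0 + 1 + 1 + 1 + 0 + 1 = 5 ≡ 1 (mod 2).
s = (0, 1, 0, 1)^T — this equals column 5 of H (binary 0101), so error is at position 5.
Correct: flip bit 5 of r = 110101111111001 to get c = 110111111111001.


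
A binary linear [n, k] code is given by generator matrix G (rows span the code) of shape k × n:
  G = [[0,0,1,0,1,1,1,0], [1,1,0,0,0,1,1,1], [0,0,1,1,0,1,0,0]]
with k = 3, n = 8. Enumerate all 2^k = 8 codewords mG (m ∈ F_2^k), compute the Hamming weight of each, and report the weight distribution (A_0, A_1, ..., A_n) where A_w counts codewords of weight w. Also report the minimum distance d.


Weight distribution: A_0 = 1, A_3 = 2, A_4 = 1, A_5 = 2, A_6 = 2. Minimum distance d = 3.

Enumerate all 2^3 = 8 messages m ∈ F_2^3.
For each, compute codeword c = mG in F_2^8, then tally its weight.
  m = 000 → c = 00000000, weight = 0.
  m = 100 → c = 00101110, weight = 4.
  m = 010 → c = 11000111, weight = 5.
  m = 110 → c = 11101001, weight = 5.
  m = 001 → c = 00110100, weight = 3.
  m = 101 → c = 00011010, weight = 3.
  m = 011 → c = 11110011, weight = 6.
  m = 111 → c = 11011101, weight = 6.
Tally weights:
  weight 0: 1 codewords.
  weight 3: 2 codewords.
  weight 4: 1 codewords.
  weight 5: 2 codewords.
  weight 6: 2 codewords.
Minimum distance d = smallest w > 0 with A_w > 0 = 3.
Sanity: Σ A_w = 8 = 2^3 = 8 ✓.


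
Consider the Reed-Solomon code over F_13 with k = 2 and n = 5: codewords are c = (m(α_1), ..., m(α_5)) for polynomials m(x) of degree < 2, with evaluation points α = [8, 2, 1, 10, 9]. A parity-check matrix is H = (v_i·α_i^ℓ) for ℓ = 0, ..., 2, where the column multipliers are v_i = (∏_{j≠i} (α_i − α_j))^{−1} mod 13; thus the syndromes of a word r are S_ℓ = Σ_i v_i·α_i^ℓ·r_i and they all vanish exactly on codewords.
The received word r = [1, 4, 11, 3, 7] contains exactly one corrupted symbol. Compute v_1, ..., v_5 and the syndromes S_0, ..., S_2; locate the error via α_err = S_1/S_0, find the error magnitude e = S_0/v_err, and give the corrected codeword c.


S = (3, 4, 1), error at position 4, error magnitude e = 3, c = [1, 4, 11, 0, 7].

Step 1: column multipliers v_i = (∏_{j≠i}(α_i − α_j))^{−1} mod 13.
  i = 1 (α = 8): (8−2)(8−1)(8−10)(8−9) = 6·7·(−2)·(−1) = 84 ≡ 6, so v_1 = 6^{−1} = 11 (mod 13).
  i = 2 (α = 2): (2−8)(2−1)(2−10)(2−9) = (−6)·1·(−8)·(−7) = −336 ≡ 2, so v_2 = 2^{−1} = 7 (mod 13).
  i = 3 (α = 1): (1−8)(1−2)(1−10)(1−9) = (−7)·(−1)·(−9)·(−8) = 504 ≡ 10, so v_3 = 10^{−1} = 4 (mod 13).
  i = 4 (α = 10): (10−8)(10−2)(10−1)(10−9) = 2·8·9·1 = 144 ≡ 1, so v_4 = 1^{−1} = 1 (mod 13).
  i = 5 (α = 9): (9−8)(9−2)(9−1)(9−10) = 1·7·8·(−1) = −56 ≡ 9, so v_5 = 9^{−1} = 3 (mod 13).
  v = [11, 7, 4, 1, 3].
Step 2: syndromes of r = [1, 4, 11, 3, 7] (all sums mod 13).
  S_0 = Σ v_i r_i = 11·1 + 7·4 + 4·11 + 1·3 + 3·7 = 107 ≡ 3.
  S_1 = Σ v_i α_i r_i = 11·8·1 + 7·2·4 + 4·1·11 + 1·10·3 + 3·9·7 = 407 ≡ 4.
  α_i^2 mod 13 = [12, 4, 1, 9, 3].
  S_2 = Σ v_i α_i^2 r_i = 11·12·1 + 7·4·4 + 4·1·11 + 1·9·3 + 3·3·7 = 378 ≡ 1.
  S = (3, 4, 1) ≠ 0, so r is not a codeword (an error is present).
Step 3: locate the error. For a single error e at position i, S_ℓ = v_i·e·α_i^ℓ, so α_err = S_1/S_0.
  S_0^{−1} = 3^{−1} = 9 (mod 13), so α_err = 4·9 = 36 ≡ 10 = α_4. Error position i = 4.
  Consistency check: S_2/S_1 = 1·10 = 10 ≡ 10 = α_err ✓ (single-error assumption holds).
Step 4: error magnitude e = S_0/v_4 = S_0·∏_{j≠4}(α_4 − α_j) = 3·1 = 3 ≡ 3 (mod 13).
Step 5: correct position 4: c_4 = r_4 − e = 3 − 3 ≡ 0 (mod 13). Hence c = [1, 4, 11, 0, 7].
  Check: interpolating c through the α_i gives m(x) = 5 + 6·x (degree < 2) with m(α_i) = c_i for every i, so c is indeed a codeword.


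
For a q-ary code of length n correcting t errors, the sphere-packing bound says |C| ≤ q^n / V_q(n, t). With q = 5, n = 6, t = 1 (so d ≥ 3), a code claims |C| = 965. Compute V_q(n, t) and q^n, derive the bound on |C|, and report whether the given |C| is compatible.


V_q(n, t) = 25, q^n = 15625, Hamming bound = 625, |C| = 965 > bound (violated).

Step 1: Compute V_q(n, t) = Σ_{j=0}^1 C(n, j) (q−1)^j.
  j = 0: C(6,0)·(4)^0 = 1·1 = 1.
  j = 1: C(6,1)·(4)^1 = 6·4 = 24.
  V_q(n, t) = 1 + 24 = 25.
Step 2: q^n = 5^6 = 15625.
Step 3: Hamming bound ⌊q^n / V_q(n,t)⌋ = ⌊15625/25⌋ = 625.
Step 4: Compare |C| = 965 to 625: violated.
The claimed |C| lies above the Hamming bound, so no 5-ary code of length 6 with d ≥ 3 can have 965 codewords.


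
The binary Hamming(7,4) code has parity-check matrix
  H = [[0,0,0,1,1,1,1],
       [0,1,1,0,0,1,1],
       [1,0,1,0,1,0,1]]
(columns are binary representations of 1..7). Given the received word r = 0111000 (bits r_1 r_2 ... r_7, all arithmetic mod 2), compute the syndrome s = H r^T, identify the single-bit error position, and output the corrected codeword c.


s = (1, 0, 1)^T, error position = 5, corrected codeword c = 0111100

Compute s = H r^T mod 2 one row at a time:
  s_1 = 1 + 0 + 0 + 0 = 1 ≡ 1 (mod 2).
  s_2 = 1 + 1 + 0 + 0 = 2 ≡ 0 (mod 2).
  s_3 = 0 + 1 + 0 + 0 = 1 ≡ 1 (mod 2).
s = (1, 0, 1)^T — this equals column 5 of H (binary 101), so error is at position 5.
Correct: flip bit 5 of r = 0111000 to get c = 0111100.


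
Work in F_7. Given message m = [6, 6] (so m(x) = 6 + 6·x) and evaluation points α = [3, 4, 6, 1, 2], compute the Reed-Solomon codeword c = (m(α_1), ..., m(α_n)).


c = [3, 2, 0, 5, 4]

Message polynomial: m(x) = 6 + 6·x (mod 7).
For each evaluation point α_i, compute m(α_i) mod 7:
  α_1 = 3: Horner steps 6 → 3, so m(3) = 3.
  α_2 = 4: Horner steps 6 → 2, so m(4) = 2.
  α_3 = 6: Horner steps 6 → 0, so m(6) = 0.
  α_4 = 1: Horner steps 6 → 5, so m(1) = 5.
  α_5 = 2: Horner steps 6 → 4, so m(2) = 4.
Codeword c = [3, 2, 0, 5, 4] ∈ F_7^5.


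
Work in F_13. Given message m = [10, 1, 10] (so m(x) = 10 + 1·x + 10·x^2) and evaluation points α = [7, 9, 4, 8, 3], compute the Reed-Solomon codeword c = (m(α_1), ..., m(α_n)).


c = [0, 10, 5, 8, 12]

Message polynomial: m(x) = 10 + 1·x + 10·x^2 (mod 13).
For each evaluation point α_i, compute m(α_i) mod 13:
  α_1 = 7: Horner steps 10 → 6 → 0, so m(7) = 0.
  α_2 = 9: Horner steps 10 → 0 → 10, so m(9) = 10.
  α_3 = 4: Horner steps 10 → 2 → 5, so m(4) = 5.
  α_4 = 8: Horner steps 10 → 3 → 8, so m(8) = 8.
  α_5 = 3: Horner steps 10 → 5 → 12, so m(3) = 12.
Codeword c = [0, 10, 5, 8, 12] ∈ F_13^5.


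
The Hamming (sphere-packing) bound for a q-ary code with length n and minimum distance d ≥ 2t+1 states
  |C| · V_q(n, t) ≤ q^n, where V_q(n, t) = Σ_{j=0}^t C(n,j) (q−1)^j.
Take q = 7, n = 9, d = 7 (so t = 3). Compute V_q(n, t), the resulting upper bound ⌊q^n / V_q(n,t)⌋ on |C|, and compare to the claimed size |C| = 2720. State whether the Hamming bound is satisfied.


V_q(n, t) = 19495, q^n = 40353607, Hamming bound = 2069, |C| = 2720 > bound (violated).

Step 1: Compute V_q(n, t) = Σ_{j=0}^3 C(n, j) (q−1)^j.
  j = 0: C(9,0)·(6)^0 = 1·1 = 1.
  j = 1: C(9,1)·(6)^1 = 9·6 = 54.
  j = 2: C(9,2)·(6)^2 = 36·36 = 1296.
  j = 3: C(9,3)·(6)^3 = 84·216 = 18144.
  V_q(n, t) = 1 + 54 + 1296 + 18144 = 19495.
Step 2: q^n = 7^9 = 40353607.
Step 3: Hamming bound ⌊q^n / V_q(n,t)⌋ = ⌊40353607/19495⌋ = 2069.
Step 4: Compare |C| = 2720 to 2069: violated.
The claimed |C| lies above the Hamming bound, so no 7-ary code of length 9 with d ≥ 7 can have 2720 codewords.


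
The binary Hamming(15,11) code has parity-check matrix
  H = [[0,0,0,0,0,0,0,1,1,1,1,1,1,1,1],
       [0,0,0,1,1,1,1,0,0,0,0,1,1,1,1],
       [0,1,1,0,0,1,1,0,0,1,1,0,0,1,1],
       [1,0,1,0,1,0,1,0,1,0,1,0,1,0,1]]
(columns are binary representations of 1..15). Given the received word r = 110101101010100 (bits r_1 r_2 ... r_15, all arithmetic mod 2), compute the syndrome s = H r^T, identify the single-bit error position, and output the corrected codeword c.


s = (1, 0, 0, 1)^T, error position = 9, corrected codeword c = 110101100010100

Compute s = H r^T mod 2 one row at a time:
  s_1 = 0 + 1 + 0 + 1 + 0 + 1 + 0 + 0 = 3 ≡ 1 (mod 2).
  s_2 = 1 + 0 + 1 + 1 + 0 + 1 + 0 + 0 = 4 ≡ 0 (mod 2).
  s_3 = 1 + 0 + 1 + 1 + 0 + 1 + 0 + 0 = 4 ≡ 0 (mod 2).
  s_4 = 1 + 0 + 0 + 1 + 1 + 1 + 1 + 0 = 5 ≡ 1 (mod 2).
s = (1, 0, 0, 1)^T — this equals column 9 of H (binary 1001), so error is at position 9.
Correct: flip bit 9 of r = 110101101010100 to get c = 110101100010100.


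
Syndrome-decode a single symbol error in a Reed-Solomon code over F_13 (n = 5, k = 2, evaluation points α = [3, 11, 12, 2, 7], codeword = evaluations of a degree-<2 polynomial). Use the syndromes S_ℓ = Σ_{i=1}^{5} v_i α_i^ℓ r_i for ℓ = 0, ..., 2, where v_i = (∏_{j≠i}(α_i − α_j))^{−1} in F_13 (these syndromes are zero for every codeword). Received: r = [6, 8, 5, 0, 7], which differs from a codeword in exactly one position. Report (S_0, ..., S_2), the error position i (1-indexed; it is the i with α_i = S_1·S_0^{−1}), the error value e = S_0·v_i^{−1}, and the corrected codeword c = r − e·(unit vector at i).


S = (7, 1, 2), error at position 4, error magnitude e = 4, c = [6, 8, 5, 9, 7].

Step 1: column multipliers v_i = (∏_{j≠i}(α_i − α_j))^{−1} mod 13.
  i = 1 (α = 3): (3−11)(3−12)(3−2)(3−7) = (−8)·(−9)·1·(−4) = −288 ≡ 11, so v_1 = 11^{−1} = 6 (mod 13).
  i = 2 (α = 11): (11−3)(11−12)(11−2)(11−7) = 8·(−1)·9·4 = −288 ≡ 11, so v_2 = 11^{−1} = 6 (mod 13).
  i = 3 (α = 12): (12−3)(12−11)(12−2)(12−7) = 9·1·10·5 = 450 ≡ 8, so v_3 = 8^{−1} = 5 (mod 13).
  i = 4 (α = 2): (2−3)(2−11)(2−12)(2−7) = (−1)·(−9)·(−10)·(−5) = 450 ≡ 8, so v_4 = 8^{−1} = 5 (mod 13).
  i = 5 (α = 7): (7−3)(7−11)(7−12)(7−2) = 4·(−4)·(−5)·5 = 400 ≡ 10, so v_5 = 10^{−1} = 4 (mod 13).
  v = [6, 6, 5, 5, 4].
Step 2: syndromes of r = [6, 8, 5, 0, 7] (all sums mod 13).
  S_0 = Σ v_i r_i = 6·6 + 6·8 + 5·5 + 5·0 + 4·7 = 137 ≡ 7.
  S_1 = Σ v_i α_i r_i = 6·3·6 + 6·11·8 + 5·12·5 + 5·2·0 + 4·7·7 = 1132 ≡ 1.
  α_i^2 mod 13 = [9, 4, 1, 4, 10].
  S_2 = Σ v_i α_i^2 r_i = 6·9·6 + 6·4·8 + 5·1·5 + 5·4·0 + 4·10·7 = 821 ≡ 2.
  S = (7, 1, 2) ≠ 0, so r is not a codeword (an error is present).
Step 3: locate the error. For a single error e at position i, S_ℓ = v_i·e·α_i^ℓ, so α_err = S_1/S_0.
  S_0^{−1} = 7^{−1} = 2 (mod 13), so α_err = 1·2 = 2 ≡ 2 = α_4. Error position i = 4.
  Consistency check: S_2/S_1 = 2·1 = 2 ≡ 2 = α_err ✓ (single-error assumption holds).
Step 4: error magnitude e = S_0/v_4 = S_0·∏_{j≠4}(α_4 − α_j) = 7·8 = 56 ≡ 4 (mod 13).
Step 5: correct position 4: c_4 = r_4 − e = 0 − 4 ≡ 9 (mod 13). Hence c = [6, 8, 5, 9, 7].
  Check: interpolating c through the α_i gives m(x) = 2 + 10·x (degree < 2) with m(α_i) = c_i for every i, so c is indeed a codeword.


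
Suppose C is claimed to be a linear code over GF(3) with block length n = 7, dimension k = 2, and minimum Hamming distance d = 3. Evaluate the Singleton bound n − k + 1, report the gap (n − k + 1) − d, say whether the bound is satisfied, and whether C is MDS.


Singleton RHS = n − k + 1 = 6, slack = 3, bound satisfied, not MDS.

Singleton bound: d ≤ n − k + 1.
Here n = 7, k = 2, so n − k + 1 = 6.
Given d = 3, check d ≤ 6: YES.
Slack = (n − k + 1) − d = 3.
The code is NOT MDS (slack = 3 > 0).
Description: the claimed parameters are [7, 2, 3]_3; such a code would be non-MDS.


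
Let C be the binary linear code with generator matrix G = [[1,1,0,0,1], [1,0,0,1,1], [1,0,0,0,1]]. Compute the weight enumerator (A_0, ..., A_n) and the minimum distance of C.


Weight distribution: A_0 = 1, A_1 = 2, A_2 = 2, A_3 = 2, A_4 = 1. Minimum distance d = 1.

Enumerate all 2^3 = 8 messages m ∈ F_2^3.
For each, compute codeword c = mG in F_2^5, then tally its weight.
  m = 000 → c = 00000, weight = 0.
  m = 100 → c = 11001, weight = 3.
  m = 010 → c = 10011, weight = 3.
  m = 110 → c = 01010, weight = 2.
  m = 001 → c = 10001, weight = 2.
  m = 101 → c = 01000, weight = 1.
  m = 011 → c = 00010, weight = 1.
  m = 111 → c = 11011, weight = 4.
Tally weights:
  weight 0: 1 codewords.
  weight 1: 2 codewords.
  weight 2: 2 codewords.
  weight 3: 2 codewords.
  weight 4: 1 codewords.
Minimum distance d = smallest w > 0 with A_w > 0 = 1.
Sanity: Σ A_w = 8 = 2^3 = 8 ✓.


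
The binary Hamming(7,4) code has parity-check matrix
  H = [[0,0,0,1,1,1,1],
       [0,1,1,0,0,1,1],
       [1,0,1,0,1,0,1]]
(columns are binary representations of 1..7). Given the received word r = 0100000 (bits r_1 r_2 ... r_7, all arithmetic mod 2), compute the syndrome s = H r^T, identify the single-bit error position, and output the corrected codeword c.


s = (0, 1, 0)^T, error position = 2, corrected codeword c = 0000000

Compute s = H r^T mod 2 one row at a time:
  s_1 = 0 + 0 + 0 + 0 = 0 ≡ 0 (mod 2).
  s_2 = 1 + 0 + 0 + 0 = 1 ≡ 1 (mod 2).
  s_3 = 0 + 0 + 0 + 0 = 0 ≡ 0 (mod 2).
s = (0, 1, 0)^T — this equals column 2 of H (binary 010), so error is at position 2.
Correct: flip bit 2 of r = 0100000 to get c = 0000000.


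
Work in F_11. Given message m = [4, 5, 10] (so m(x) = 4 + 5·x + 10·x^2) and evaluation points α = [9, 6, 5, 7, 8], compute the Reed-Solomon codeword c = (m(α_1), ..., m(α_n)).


c = [1, 9, 4, 1, 2]

Message polynomial: m(x) = 4 + 5·x + 10·x^2 (mod 11).
For each evaluation point α_i, compute m(α_i) mod 11:
  α_1 = 9: Horner steps 10 → 7 → 1, so m(9) = 1.
  α_2 = 6: Horner steps 10 → 10 → 9, so m(6) = 9.
  α_3 = 5: Horner steps 10 → 0 → 4, so m(5) = 4.
  α_4 = 7: Horner steps 10 → 9 → 1, so m(7) = 1.
  α_5 = 8: Horner steps 10 → 8 → 2, so m(8) = 2.
Codeword c = [1, 9, 4, 1, 2] ∈ F_11^5.


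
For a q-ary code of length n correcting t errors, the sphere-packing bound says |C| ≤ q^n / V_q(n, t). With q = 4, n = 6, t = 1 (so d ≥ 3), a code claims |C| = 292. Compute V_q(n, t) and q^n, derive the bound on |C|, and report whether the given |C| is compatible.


V_q(n, t) = 19, q^n = 4096, Hamming bound = 215, |C| = 292 > bound (violated).

Step 1: Compute V_q(n, t) = Σ_{j=0}^1 C(n, j) (q−1)^j.
  j = 0: C(6,0)·(3)^0 = 1·1 = 1.
  j = 1: C(6,1)·(3)^1 = 6·3 = 18.
  V_q(n, t) = 1 + 18 = 19.
Step 2: q^n = 4^6 = 4096.
Step 3: Hamming bound ⌊q^n / V_q(n,t)⌋ = ⌊4096/19⌋ = 215.
Step 4: Compare |C| = 292 to 215: violated.
The claimed |C| lies above the Hamming bound, so no 4-ary code of length 6 with d ≥ 3 can have 292 codewords.


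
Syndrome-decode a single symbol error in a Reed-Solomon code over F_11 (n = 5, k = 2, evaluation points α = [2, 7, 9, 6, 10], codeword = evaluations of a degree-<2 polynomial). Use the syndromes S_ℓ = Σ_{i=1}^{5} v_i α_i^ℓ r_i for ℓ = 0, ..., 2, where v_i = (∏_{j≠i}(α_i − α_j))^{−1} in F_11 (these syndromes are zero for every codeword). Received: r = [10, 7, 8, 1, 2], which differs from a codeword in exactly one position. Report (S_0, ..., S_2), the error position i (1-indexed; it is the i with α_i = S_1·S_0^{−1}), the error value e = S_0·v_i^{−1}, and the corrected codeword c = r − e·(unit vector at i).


S = (4, 7, 4), error at position 5, error magnitude e = 10, c = [10, 7, 8, 1, 3].

Step 1: column multipliers v_i = (∏_{j≠i}(α_i − α_j))^{−1} mod 11.
  i = 1 (α = 2): (2−7)(2−9)(2−6)(2−10) = (−5)·(−7)·(−4)·(−8) = 1120 ≡ 9, so v_1 = 9^{−1} = 5 (mod 11).
  i = 2 (α = 7): (7−2)(7−9)(7−6)(7−10) = 5·(−2)·1·(−3) = 30 ≡ 8, so v_2 = 8^{−1} = 7 (mod 11).
  i = 3 (α = 9): (9−2)(9−7)(9−6)(9−10) = 7·2·3·(−1) = −42 ≡ 2, so v_3 = 2^{−1} = 6 (mod 11).
  i = 4 (α = 6): (6−2)(6−7)(6−9)(6−10) = 4·(−1)·(−3)·(−4) = −48 ≡ 7, so v_4 = 7^{−1} = 8 (mod 11).
  i = 5 (α = 10): (10−2)(10−7)(10−9)(10−6) = 8·3·1·4 = 96 ≡ 8, so v_5 = 8^{−1} = 7 (mod 11).
  v = [5, 7, 6, 8, 7].
Step 2: syndromes of r = [10, 7, 8, 1, 2] (all sums mod 11).
  S_0 = Σ v_i r_i = 5·10 + 7·7 + 6·8 + 8·1 + 7·2 = 169 ≡ 4.
  S_1 = Σ v_i α_i r_i = 5·2·10 + 7·7·7 + 6·9·8 + 8·6·1 + 7·10·2 = 1063 ≡ 7.
  α_i^2 mod 11 = [4, 5, 4, 3, 1].
  S_2 = Σ v_i α_i^2 r_i = 5·4·10 + 7·5·7 + 6·4·8 + 8·3·1 + 7·1·2 = 675 ≡ 4.
  S = (4, 7, 4) ≠ 0, so r is not a codeword (an error is present).
Step 3: locate the error. For a single error e at position i, S_ℓ = v_i·e·α_i^ℓ, so α_err = S_1/S_0.
  S_0^{−1} = 4^{−1} = 3 (mod 11), so α_err = 7·3 = 21 ≡ 10 = α_5. Error position i = 5.
  Consistency check: S_2/S_1 = 4·8 = 32 ≡ 10 = α_err ✓ (single-error assumption holds).
Step 4: error magnitude e = S_0/v_5 = S_0·∏_{j≠5}(α_5 − α_j) = 4·8 = 32 ≡ 10 (mod 11).
Step 5: correct position 5: c_5 = r_5 − e = 2 − 10 ≡ 3 (mod 11). Hence c = [10, 7, 8, 1, 3].
  Check: interpolating c through the α_i gives m(x) = 9 + 6·x (degree < 2) with m(α_i) = c_i for every i, so c is indeed a codeword.


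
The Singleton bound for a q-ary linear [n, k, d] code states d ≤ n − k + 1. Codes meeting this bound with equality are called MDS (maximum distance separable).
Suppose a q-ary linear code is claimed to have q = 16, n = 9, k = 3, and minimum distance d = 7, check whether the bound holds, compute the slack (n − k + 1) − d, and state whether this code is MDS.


Singleton RHS = n − k + 1 = 7, slack = 0, bound satisfied, MDS.

Singleton bound: d ≤ n − k + 1.
Here n = 9, k = 3, so n − k + 1 = 7.
Given d = 7, check d ≤ 7: YES.
Slack = (n − k + 1) − d = 0.
The code is MDS (slack = 0).
Description: the claimed parameters are [9, 3, 7]_16; such a code would be MDS (meets Singleton bound).


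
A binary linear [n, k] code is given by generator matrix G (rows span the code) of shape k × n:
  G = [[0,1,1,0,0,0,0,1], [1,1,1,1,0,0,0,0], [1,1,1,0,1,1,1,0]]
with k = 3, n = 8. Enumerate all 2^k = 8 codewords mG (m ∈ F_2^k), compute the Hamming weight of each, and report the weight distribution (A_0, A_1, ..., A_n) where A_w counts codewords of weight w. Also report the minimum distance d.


Weight distribution: A_0 = 1, A_3 = 2, A_4 = 2, A_5 = 1, A_6 = 1, A_7 = 1. Minimum distance d = 3.

Enumerate all 2^3 = 8 messages m ∈ F_2^3.
For each, compute codeword c = mG in F_2^8, then tally its weight.
  m = 000 → c = 00000000, weight = 0.
  m = 100 → c = 01100001, weight = 3.
  m = 010 → c = 11110000, weight = 4.
  m = 110 → c = 10010001, weight = 3.
  m = 001 → c = 11101110, weight = 6.
  m = 101 → c = 10001111, weight = 5.
  m = 011 → c = 00011110, weight = 4.
  m = 111 → c = 01111111, weight = 7.
Tally weights:
  weight 0: 1 codewords.
  weight 3: 2 codewords.
  weight 4: 2 codewords.
  weight 5: 1 codewords.
  weight 6: 1 codewords.
  weight 7: 1 codewords.
Minimum distance d = smallest w > 0 with A_w > 0 = 3.
Sanity: Σ A_w = 8 = 2^3 = 8 ✓.


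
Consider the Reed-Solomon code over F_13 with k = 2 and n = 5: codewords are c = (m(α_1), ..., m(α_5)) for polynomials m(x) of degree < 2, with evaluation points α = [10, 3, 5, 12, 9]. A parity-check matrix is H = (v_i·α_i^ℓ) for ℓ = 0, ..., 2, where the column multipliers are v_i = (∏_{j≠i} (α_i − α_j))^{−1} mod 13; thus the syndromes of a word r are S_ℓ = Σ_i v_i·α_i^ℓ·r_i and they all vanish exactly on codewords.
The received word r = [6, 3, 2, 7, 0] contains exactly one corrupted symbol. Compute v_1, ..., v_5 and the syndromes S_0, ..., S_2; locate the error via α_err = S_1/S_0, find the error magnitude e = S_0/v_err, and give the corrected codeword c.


S = (2, 11, 2), error at position 4, error magnitude e = 2, c = [6, 3, 2, 5, 0].

Step 1: column multipliers v_i = (∏_{j≠i}(α_i − α_j))^{−1} mod 13.
  i = 1 (α = 10): (10−3)(10−5)(10−12)(10−9) = 7·5·(−2)·1 = −70 ≡ 8, so v_1 = 8^{−1} = 5 (mod 13).
  i = 2 (α = 3): (3−10)(3−5)(3−12)(3−9) = (−7)·(−2)·(−9)·(−6) = 756 ≡ 2, so v_2 = 2^{−1} = 7 (mod 13).
  i = 3 (α = 5): (5−10)(5−3)(5−12)(5−9) = (−5)·2·(−7)·(−4) = −280 ≡ 6, so v_3 = 6^{−1} = 11 (mod 13).
  i = 4 (α = 12): (12−10)(12−3)(12−5)(12−9) = 2·9·7·3 = 378 ≡ 1, so v_4 = 1^{−1} = 1 (mod 13).
  i = 5 (α = 9): (9−10)(9−3)(9−5)(9−12) = (−1)·6·4·(−3) = 72 ≡ 7, so v_5 = 7^{−1} = 2 (mod 13).
  v = [5, 7, 11, 1, 2].
Step 2: syndromes of r = [6, 3, 2, 7, 0] (all sums mod 13).
  S_0 = Σ v_i r_i = 5·6 + 7·3 + 11·2 + 1·7 + 2·0 = 80 ≡ 2.
  S_1 = Σ v_i α_i r_i = 5·10·6 + 7·3·3 + 11·5·2 + 1·12·7 + 2·9·0 = 557 ≡ 11.
  α_i^2 mod 13 = [9, 9, 12, 1, 3].
  S_2 = Σ v_i α_i^2 r_i = 5·9·6 + 7·9·3 + 11·12·2 + 1·1·7 + 2·3·0 = 730 ≡ 2.
  S = (2, 11, 2) ≠ 0, so r is not a codeword (an error is present).
Step 3: locate the error. For a single error e at position i, S_ℓ = v_i·e·α_i^ℓ, so α_err = S_1/S_0.
  S_0^{−1} = 2^{−1} = 7 (mod 13), so α_err = 11·7 = 77 ≡ 12 = α_4. Error position i = 4.
  Consistency check: S_2/S_1 = 2·6 = 12 ≡ 12 = α_err ✓ (single-error assumption holds).
Step 4: error magnitude e = S_0/v_4 = S_0·∏_{j≠4}(α_4 − α_j) = 2·1 = 2 ≡ 2 (mod 13).
Step 5: correct position 4: c_4 = r_4 − e = 7 − 2 ≡ 5 (mod 13). Hence c = [6, 3, 2, 5, 0].
  Check: interpolating c through the α_i gives m(x) = 11 + 6·x (degree < 2) with m(α_i) = c_i for every i, so c is indeed a codeword.


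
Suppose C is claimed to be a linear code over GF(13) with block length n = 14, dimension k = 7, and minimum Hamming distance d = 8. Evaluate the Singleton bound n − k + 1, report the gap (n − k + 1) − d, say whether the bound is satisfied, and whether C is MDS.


Singleton RHS = n − k + 1 = 8, slack = 0, bound satisfied, MDS.

Singleton bound: d ≤ n − k + 1.
Here n = 14, k = 7, so n − k + 1 = 8.
Given d = 8, check d ≤ 8: YES.
Slack = (n − k + 1) − d = 0.
The code is MDS (slack = 0).
Description: the claimed parameters are [14, 7, 8]_13; such a code would be MDS (meets Singleton bound).


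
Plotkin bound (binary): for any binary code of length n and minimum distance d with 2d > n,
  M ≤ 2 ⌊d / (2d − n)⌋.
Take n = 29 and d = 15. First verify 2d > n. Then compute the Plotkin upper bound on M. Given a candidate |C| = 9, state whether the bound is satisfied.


Plotkin bound M ≤ 30; given |C| = 9 ≤ bound (satisfied).

Check applicability: 2d = 30, n = 29.
2d − n = 1 > 0, so Plotkin applies.
Compute d/(2d−n) = 15/1 ≈ 15.0000.
⌊d/(2d−n)⌋ = 15.
Plotkin bound: M ≤ 2·15 = 30.
Given |C| = 9, check: satisfied.
This |C| is below the Plotkin bound.


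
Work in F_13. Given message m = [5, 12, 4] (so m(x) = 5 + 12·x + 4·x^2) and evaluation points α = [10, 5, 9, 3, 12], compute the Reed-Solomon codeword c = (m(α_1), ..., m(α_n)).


c = [5, 9, 8, 12, 10]

Message polynomial: m(x) = 5 + 12·x + 4·x^2 (mod 13).
For each evaluation point α_i, compute m(α_i) mod 13:
  α_1 = 10: Horner steps 4 → 0 → 5, so m(10) = 5.
  α_2 = 5: Horner steps 4 → 6 → 9, so m(5) = 9.
  α_3 = 9: Horner steps 4 → 9 → 8, so m(9) = 8.
  α_4 = 3: Horner steps 4 → 11 → 12, so m(3) = 12.
  α_5 = 12: Horner steps 4 → 8 → 10, so m(12) = 10.
Codeword c = [5, 9, 8, 12, 10] ∈ F_13^5.


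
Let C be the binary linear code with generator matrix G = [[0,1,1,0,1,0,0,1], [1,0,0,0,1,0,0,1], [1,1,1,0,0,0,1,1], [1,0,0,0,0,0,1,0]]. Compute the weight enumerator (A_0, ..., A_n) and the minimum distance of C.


Weight distribution: A_0 = 1, A_1 = 1, A_2 = 3, A_3 = 6, A_4 = 3, A_5 = 1, A_6 = 1. Minimum distance d = 1.

Enumerate all 2^4 = 16 messages m ∈ F_2^4.
For each, compute codeword c = mG in F_2^8, then tally its weight.
  m = 0000 → c = 00000000, weight = 0.
  m = 1000 → c = 01101001, weight = 4.
  m = 0100 → c = 10001001, weight = 3.
  m = 1100 → c = 11100000, weight = 3.
  m = 0010 → c = 11100011, weight = 5.
  m = 1010 → c = 10001010, weight = 3.
  m = 0110 → c = 01101010, weight = 4.
  m = 1110 → c = 00000011, weight = 2.
  m = 0001 → c = 10000010, weight = 2.
  m = 1001 → c = 11101011, weight = 6.
  m = 0101 → c = 00001011, weight = 3.
  m = 1101 → c = 01100010, weight = 3.
  m = 0011 → c = 01100001, weight = 3.
  m = 1011 → c = 00001000, weight = 1.
  m = 0111 → c = 11101000, weight = 4.
  m = 1111 → c = 10000001, weight = 2.
Tally weights:
  weight 0: 1 codewords.
  weight 1: 1 codewords.
  weight 2: 3 codewords.
  weight 3: 6 codewords.
  weight 4: 3 codewords.
  weight 5: 1 codewords.
  weight 6: 1 codewords.
Minimum distance d = smallest w > 0 with A_w > 0 = 1.
Sanity: Σ A_w = 16 = 2^4 = 16 ✓.


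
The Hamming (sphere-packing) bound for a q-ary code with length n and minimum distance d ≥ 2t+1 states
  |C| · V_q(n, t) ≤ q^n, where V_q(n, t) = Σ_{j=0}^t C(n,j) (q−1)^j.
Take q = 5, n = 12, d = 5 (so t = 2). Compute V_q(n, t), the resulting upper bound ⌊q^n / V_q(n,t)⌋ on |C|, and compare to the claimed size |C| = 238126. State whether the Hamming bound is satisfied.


V_q(n, t) = 1105, q^n = 244140625, Hamming bound = 220941, |C| = 238126 > bound (violated).

Step 1: Compute V_q(n, t) = Σ_{j=0}^2 C(n, j) (q−1)^j.
  j = 0: C(12,0)·(4)^0 = 1·1 = 1.
  j = 1: C(12,1)·(4)^1 = 12·4 = 48.
  j = 2: C(12,2)·(4)^2 = 66·16 = 1056.
  V_q(n, t) = 1 + 48 + 1056 = 1105.
Step 2: q^n = 5^12 = 244140625.
Step 3: Hamming bound ⌊q^n / V_q(n,t)⌋ = ⌊244140625/1105⌋ = 220941.
Step 4: Compare |C| = 238126 to 220941: violated.
The claimed |C| lies above the Hamming bound, so no 5-ary code of length 12 with d ≥ 5 can have 238126 codewords.


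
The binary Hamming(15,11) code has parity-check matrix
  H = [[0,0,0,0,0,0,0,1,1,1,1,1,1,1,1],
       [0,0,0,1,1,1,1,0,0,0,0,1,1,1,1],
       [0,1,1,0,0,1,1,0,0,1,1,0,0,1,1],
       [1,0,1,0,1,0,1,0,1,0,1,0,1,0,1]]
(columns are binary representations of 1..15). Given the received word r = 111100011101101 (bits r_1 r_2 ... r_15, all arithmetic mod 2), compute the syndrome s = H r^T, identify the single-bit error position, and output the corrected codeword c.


s = (0, 0, 0, 1)^T, error position = 1, corrected codeword c = 011100011101101

Compute s = H r^T mod 2 one row at a time:
  s_1 = 1 + 1 + 1 + 0 + 1 + 1 + 0 + 1 = 6 ≡ 0 (mod 2).
  s_2 = 1 + 0 + 0 + 0 + 1 + 1 + 0 + 1 = 4 ≡ 0 (mod 2).
  s_3 = 1 + 1 + 0 + 0 + 1 + 0 + 0 + 1 = 4 ≡ 0 (mod 2).
  s_4 = 1 + 1 + 0 + 0 + 1 + 0 + 1 + 1 = 5 ≡ 1 (mod 2).
s = (0, 0, 0, 1)^T — this equals column 1 of H (binary 0001), so error is at position 1.
Correct: flip bit 1 of r = 111100011101101 to get c = 011100011101101.


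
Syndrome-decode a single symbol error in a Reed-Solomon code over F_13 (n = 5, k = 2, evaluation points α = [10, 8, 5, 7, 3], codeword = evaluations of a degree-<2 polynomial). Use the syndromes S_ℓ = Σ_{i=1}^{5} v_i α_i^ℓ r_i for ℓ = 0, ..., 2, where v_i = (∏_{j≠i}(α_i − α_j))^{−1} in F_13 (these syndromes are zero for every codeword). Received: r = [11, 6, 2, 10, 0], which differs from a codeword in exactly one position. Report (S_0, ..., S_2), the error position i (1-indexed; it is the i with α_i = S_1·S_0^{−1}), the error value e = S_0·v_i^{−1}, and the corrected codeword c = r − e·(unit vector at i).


S = (2, 10, 11), error at position 3, error magnitude e = 10, c = [11, 6, 5, 10, 0].

Step 1: column multipliers v_i = (∏_{j≠i}(α_i − α_j))^{−1} mod 13.
  i = 1 (α = 10): (10−8)(10−5)(10−7)(10−3) = 2·5·3·7 = 210 ≡ 2, so v_1 = 2^{−1} = 7 (mod 13).
  i = 2 (α = 8): (8−10)(8−5)(8−7)(8−3) = (−2)·3·1·5 = −30 ≡ 9, so v_2 = 9^{−1} = 3 (mod 13).
  i = 3 (α = 5): (5−10)(5−8)(5−7)(5−3) = (−5)·(−3)·(−2)·2 = −60 ≡ 5, so v_3 = 5^{−1} = 8 (mod 13).
  i = 4 (α = 7): (7−10)(7−8)(7−5)(7−3) = (−3)·(−1)·2·4 = 24 ≡ 11, so v_4 = 11^{−1} = 6 (mod 13).
  i = 5 (α = 3): (3−10)(3−8)(3−5)(3−7) = (−7)·(−5)·(−2)·(−4) = 280 ≡ 7, so v_5 = 7^{−1} = 2 (mod 13).
  v = [7, 3, 8, 6, 2].
Step 2: syndromes of r = [11, 6, 2, 10, 0] (all sums mod 13).
  S_0 = Σ v_i r_i = 7·11 + 3·6 + 8·2 + 6·10 + 2·0 = 171 ≡ 2.
  S_1 = Σ v_i α_i r_i = 7·10·11 + 3·8·6 + 8·5·2 + 6·7·10 + 2·3·0 = 1414 ≡ 10.
  α_i^2 mod 13 = [9, 12, 12, 10, 9].
  S_2 = Σ v_i α_i^2 r_i = 7·9·11 + 3·12·6 + 8·12·2 + 6·10·10 + 2·9·0 = 1701 ≡ 11.
  S = (2, 10, 11) ≠ 0, so r is not a codeword (an error is present).
Step 3: locate the error. For a single error e at position i, S_ℓ = v_i·e·α_i^ℓ, so α_err = S_1/S_0.
  S_0^{−1} = 2^{−1} = 7 (mod 13), so α_err = 10·7 = 70 ≡ 5 = α_3. Error position i = 3.
  Consistency check: S_2/S_1 = 11·4 = 44 ≡ 5 = α_err ✓ (single-error assumption holds).
Step 4: error magnitude e = S_0/v_3 = S_0·∏_{j≠3}(α_3 − α_j) = 2·5 = 10 ≡ 10 (mod 13).
Step 5: correct position 3: c_3 = r_3 − e = 2 − 10 ≡ 5 (mod 13). Hence c = [11, 6, 5, 10, 0].
  Check: interpolating c through the α_i gives m(x) = 12 + 9·x (degree < 2) with m(α_i) = c_i for every i, so c is indeed a codeword.


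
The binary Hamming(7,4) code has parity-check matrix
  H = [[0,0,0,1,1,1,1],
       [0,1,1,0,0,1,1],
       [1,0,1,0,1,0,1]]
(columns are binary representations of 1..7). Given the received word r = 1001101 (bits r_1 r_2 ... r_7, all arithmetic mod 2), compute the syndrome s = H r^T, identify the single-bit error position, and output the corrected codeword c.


s = (1, 1, 1)^T, error position = 7, corrected codeword c = 1001100

Compute s = H r^T mod 2 one row at a time:
  s_1 = 1 + 1 + 0 + 1 = 3 ≡ 1 (mod 2).
  s_2 = 0 + 0 + 0 + 1 = 1 ≡ 1 (mod 2).
  s_3 = 1 + 0 + 1 + 1 = 3 ≡ 1 (mod 2).
s = (1, 1, 1)^T — this equals column 7 of H (binary 111), so error is at position 7.
Correct: flip bit 7 of r = 1001101 to get c = 1001100.
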